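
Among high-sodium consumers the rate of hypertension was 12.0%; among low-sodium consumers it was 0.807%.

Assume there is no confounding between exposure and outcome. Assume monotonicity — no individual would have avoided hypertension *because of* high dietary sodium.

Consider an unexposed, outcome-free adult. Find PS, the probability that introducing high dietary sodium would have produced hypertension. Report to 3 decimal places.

PS ≈ 0.113

p₁ = 0.12, p₀ = 0.00807.
Under exogeneity and monotonicity, PS = (p₁ − p₀) / (1 − p₀).
PS = (0.12 − 0.00807) / (1 − 0.00807) = 0.11193 / 0.99193 ≈ 0.1128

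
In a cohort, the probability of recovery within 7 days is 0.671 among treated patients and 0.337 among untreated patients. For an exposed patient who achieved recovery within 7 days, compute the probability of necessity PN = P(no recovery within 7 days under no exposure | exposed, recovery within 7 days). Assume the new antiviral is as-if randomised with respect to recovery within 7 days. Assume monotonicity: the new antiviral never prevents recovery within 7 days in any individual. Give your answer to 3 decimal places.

PN ≈ 0.498

Let p₁ = 0.671, p₀ = 0.337.
Under exogeneity and monotonicity, PN = (p₁ − p₀) / p₁.
PN = (0.671 − 0.337) / 0.671 = 0.334 / 0.671 ≈ 0.4978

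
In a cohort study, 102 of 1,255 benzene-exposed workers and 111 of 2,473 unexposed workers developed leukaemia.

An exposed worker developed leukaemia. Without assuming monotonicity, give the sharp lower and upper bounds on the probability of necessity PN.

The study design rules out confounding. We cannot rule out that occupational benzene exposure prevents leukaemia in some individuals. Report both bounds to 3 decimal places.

p₁ = P(outcome | exposed) = 102/1255 = 0.081275
p₀ = P(outcome | unexposed) = 111/2473 = 0.044885
Under exogeneity alone the bounds on PN are max{0,(p₁−p₀)/p₁} ≤ PN ≤ min{1,(1−p₀)/p₁}.
  lower = (p₁ − p₀)/p₁ = 0.03639 / 0.081275 ≈ 0.4477
  upper = min{1, (1 − p₀)/p₁} = 0.95512 / 0.081275 ≈ 11.7517 → capped at 1

0.448 ≤ PN ≤ 1.000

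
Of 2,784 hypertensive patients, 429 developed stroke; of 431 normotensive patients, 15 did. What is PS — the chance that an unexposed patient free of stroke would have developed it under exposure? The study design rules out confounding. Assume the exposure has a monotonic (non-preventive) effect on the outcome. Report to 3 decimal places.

p₁ = P(outcome | exposed) = 429/2784 = 0.15409
p₀ = P(outcome | unexposed) = 15/431 = 0.034803
Under exogeneity and monotonicity, PS = (p₁ − p₀) / (1 − p₀).
PS = (0.15409 − 0.034803) / (1 − 0.034803) = 0.11929 / 0.9652 ≈ 0.1236

PS ≈ 0.124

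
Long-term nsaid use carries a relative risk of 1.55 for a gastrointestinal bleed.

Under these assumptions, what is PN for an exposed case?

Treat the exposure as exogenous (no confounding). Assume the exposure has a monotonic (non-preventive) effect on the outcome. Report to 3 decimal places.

Under exogeneity and monotonicity, PN = (RR − 1) / RR = 1 − 1/RR.
PN = (1.55 − 1) / 1.55 = 0.55 / 1.55 ≈ 0.3548

PN ≈ 0.355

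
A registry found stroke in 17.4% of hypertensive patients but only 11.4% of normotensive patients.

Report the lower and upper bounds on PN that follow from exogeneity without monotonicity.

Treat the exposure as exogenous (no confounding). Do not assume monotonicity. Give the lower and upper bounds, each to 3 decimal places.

0.345 ≤ PN ≤ 1.000

p₁ = 0.174, p₀ = 0.114.
Under exogeneity alone the bounds on PN are max{0,(p₁−p₀)/p₁} ≤ PN ≤ min{1,(1−p₀)/p₁}.
  lower = (p₁ − p₀)/p₁ = 0.06 / 0.174 ≈ 0.3448
  upper = min{1, (1 − p₀)/p₁} = 0.886 / 0.174 ≈ 5.0920 → capped at 1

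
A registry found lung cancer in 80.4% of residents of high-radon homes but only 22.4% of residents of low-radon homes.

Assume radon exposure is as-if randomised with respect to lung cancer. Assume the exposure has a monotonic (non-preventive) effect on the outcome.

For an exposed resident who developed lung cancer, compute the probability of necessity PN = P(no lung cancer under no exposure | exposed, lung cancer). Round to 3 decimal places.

p₁ = 0.804, p₀ = 0.224.
Under exogeneity and monotonicity, PN = (p₁ − p₀) / p₁.
PN = (0.804 − 0.224) / 0.804 = 0.58 / 0.804 ≈ 0.7214

PN ≈ 0.721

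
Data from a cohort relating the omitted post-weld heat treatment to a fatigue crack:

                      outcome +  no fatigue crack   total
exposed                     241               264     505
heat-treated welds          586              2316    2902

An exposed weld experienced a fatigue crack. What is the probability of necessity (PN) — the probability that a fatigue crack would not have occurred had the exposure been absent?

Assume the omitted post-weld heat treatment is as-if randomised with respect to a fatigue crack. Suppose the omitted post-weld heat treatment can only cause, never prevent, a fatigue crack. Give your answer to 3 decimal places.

p₁ = P(outcome | exposed) = 241/505 = 0.47723
p₀ = P(outcome | unexposed) = 586/2902 = 0.20193
Under exogeneity and monotonicity, PN = (p₁ − p₀) / p₁.
PN = (0.47723 − 0.20193) / 0.47723 = 0.2753 / 0.47723 ≈ 0.5769

PN ≈ 0.577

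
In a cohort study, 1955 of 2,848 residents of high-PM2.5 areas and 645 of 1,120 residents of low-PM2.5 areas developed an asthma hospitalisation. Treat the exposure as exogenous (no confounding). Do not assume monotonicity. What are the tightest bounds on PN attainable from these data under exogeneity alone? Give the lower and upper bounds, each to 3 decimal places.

p₁ = P(outcome | exposed) = 1955/2848 = 0.68645
p₀ = P(outcome | unexposed) = 645/1120 = 0.57589
Under exogeneity alone the bounds on PN are max{0,(p₁−p₀)/p₁} ≤ PN ≤ min{1,(1−p₀)/p₁}.
  lower = (p₁ − p₀)/p₁ = 0.11055 / 0.68645 ≈ 0.1611
  upper = min{1, (1 − p₀)/p₁} = 0.42411 / 0.68645 ≈ 0.6178

0.161 ≤ PN ≤ 0.618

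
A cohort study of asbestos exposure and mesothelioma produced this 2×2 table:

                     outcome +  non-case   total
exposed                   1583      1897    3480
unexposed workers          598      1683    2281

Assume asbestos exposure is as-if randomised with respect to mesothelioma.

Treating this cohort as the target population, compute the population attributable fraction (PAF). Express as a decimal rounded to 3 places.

p₁ = P(outcome | exposed) = 1583/3480 = 0.45489
p₀ = P(outcome | unexposed) = 598/2281 = 0.26217
Exposure prevalence π = 3480/5761 = 0.60406; overall risk P(Y=1) = 0.37858.
Under exogeneity, PAF = [P(Y=1) − p₀]/P(Y=1).
PAF = (0.37858 − 0.26217) / 0.37858 ≈ 0.3075

PAF ≈ 0.308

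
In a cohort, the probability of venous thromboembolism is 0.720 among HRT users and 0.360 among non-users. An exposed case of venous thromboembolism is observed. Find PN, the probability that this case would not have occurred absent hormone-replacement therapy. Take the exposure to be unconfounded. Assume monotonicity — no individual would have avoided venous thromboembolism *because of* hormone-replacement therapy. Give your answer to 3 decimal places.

Let p₁ = 0.72, p₀ = 0.36.
Under exogeneity and monotonicity, PN = (p₁ − p₀) / p₁.
PN = (0.72 − 0.36) / 0.72 = 0.36 / 0.72 ≈ 0.5000

PN ≈ 0.500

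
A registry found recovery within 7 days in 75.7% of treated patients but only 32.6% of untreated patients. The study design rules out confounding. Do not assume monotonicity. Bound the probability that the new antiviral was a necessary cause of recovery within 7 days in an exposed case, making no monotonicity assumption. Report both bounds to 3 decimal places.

p₁ = 0.757, p₀ = 0.326.
Under exogeneity alone the bounds on PN are max{0,(p₁−p₀)/p₁} ≤ PN ≤ min{1,(1−p₀)/p₁}.
  lower = (p₁ − p₀)/p₁ = 0.431 / 0.757 ≈ 0.5694
  upper = min{1, (1 − p₀)/p₁} = 0.674 / 0.757 ≈ 0.8904

0.569 ≤ PN ≤ 0.890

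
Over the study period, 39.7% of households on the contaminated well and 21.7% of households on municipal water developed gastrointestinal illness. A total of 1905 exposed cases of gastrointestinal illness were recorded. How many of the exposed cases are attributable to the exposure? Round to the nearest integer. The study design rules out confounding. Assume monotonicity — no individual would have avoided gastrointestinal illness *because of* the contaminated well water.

p₁ = 0.397, p₀ = 0.217.
PN = (p₁ − p₀)/p₁ = (0.397 − 0.217) / 0.397 ≈ 0.45340.
Attributable cases ≈ PN × (exposed cases) = 0.45340 × 1905 ≈ 863.73.

about 864 cases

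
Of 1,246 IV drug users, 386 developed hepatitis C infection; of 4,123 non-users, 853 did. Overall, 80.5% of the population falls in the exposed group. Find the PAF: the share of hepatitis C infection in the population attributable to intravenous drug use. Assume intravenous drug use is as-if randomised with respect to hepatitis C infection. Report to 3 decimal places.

PAF ≈ 0.286

p₁ = P(outcome | exposed) = 386/1246 = 0.30979
p₀ = P(outcome | unexposed) = 853/4123 = 0.20689
Overall risk P(Y=1) = π·p₁ + (1−π)·p₀ = 0.805×0.30979 + 0.195×0.20689 = 0.28973.
Under exogeneity, PAF = [P(Y=1) − p₀] / P(Y=1).
PAF = (0.28973 − 0.20689) / 0.28973 ≈ 0.2859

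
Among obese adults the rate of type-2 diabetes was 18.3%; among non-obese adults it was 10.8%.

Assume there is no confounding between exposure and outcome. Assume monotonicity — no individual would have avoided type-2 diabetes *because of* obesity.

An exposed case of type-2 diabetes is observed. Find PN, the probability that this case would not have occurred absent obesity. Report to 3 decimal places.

p₁ = 0.183, p₀ = 0.108.
Under exogeneity and monotonicity, PN = (p₁ − p₀) / p₁.
PN = (0.183 − 0.108) / 0.183 = 0.075 / 0.183 ≈ 0.4098

PN ≈ 0.410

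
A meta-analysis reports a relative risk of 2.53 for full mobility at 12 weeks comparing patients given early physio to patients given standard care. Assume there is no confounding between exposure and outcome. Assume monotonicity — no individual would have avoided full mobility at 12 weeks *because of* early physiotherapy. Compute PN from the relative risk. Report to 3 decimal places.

Under exogeneity and monotonicity, PN = (RR − 1) / RR = 1 − 1/RR.
PN = (2.53 − 1) / 2.53 = 1.53 / 2.53 ≈ 0.6047

PN ≈ 0.605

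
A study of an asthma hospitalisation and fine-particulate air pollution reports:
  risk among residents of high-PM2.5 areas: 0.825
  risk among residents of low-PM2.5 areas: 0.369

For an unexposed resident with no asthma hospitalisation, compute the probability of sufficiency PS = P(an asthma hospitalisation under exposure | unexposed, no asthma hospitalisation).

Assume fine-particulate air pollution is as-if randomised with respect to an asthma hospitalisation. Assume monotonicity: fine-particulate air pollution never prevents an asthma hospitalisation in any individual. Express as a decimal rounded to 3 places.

PS ≈ 0.723

Let p₁ = 0.825, p₀ = 0.369.
Under exogeneity and monotonicity, PS = (p₁ − p₀) / (1 − p₀).
PS = (0.825 − 0.369) / (1 − 0.369) = 0.456 / 0.631 ≈ 0.7227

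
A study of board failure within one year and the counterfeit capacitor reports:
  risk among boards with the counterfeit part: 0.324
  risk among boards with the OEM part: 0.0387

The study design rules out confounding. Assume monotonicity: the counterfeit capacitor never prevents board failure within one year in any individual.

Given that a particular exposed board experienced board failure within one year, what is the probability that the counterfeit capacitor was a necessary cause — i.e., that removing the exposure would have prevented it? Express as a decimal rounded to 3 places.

PN ≈ 0.881

Let p₁ = 0.324, p₀ = 0.0387.
Under exogeneity and monotonicity, PN = (p₁ − p₀) / p₁.
PN = (0.324 − 0.0387) / 0.324 = 0.2853 / 0.324 ≈ 0.8806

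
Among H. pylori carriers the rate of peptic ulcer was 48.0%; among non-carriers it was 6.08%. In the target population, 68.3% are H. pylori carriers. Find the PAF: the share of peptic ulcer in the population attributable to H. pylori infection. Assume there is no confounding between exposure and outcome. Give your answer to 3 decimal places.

PAF ≈ 0.825

p₁ = 0.48, p₀ = 0.0608.
Overall risk P(Y=1) = π·p₁ + (1−π)·p₀ = 0.683×0.48 + 0.317×0.0608 = 0.34711.
Under exogeneity, PAF = [P(Y=1) − p₀] / P(Y=1).
PAF = (0.34711 − 0.0608) / 0.34711 ≈ 0.8248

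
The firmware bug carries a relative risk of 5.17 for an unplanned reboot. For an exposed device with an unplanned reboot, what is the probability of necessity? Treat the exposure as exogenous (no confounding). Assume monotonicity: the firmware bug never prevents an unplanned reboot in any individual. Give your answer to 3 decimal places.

PN ≈ 0.807

Under exogeneity and monotonicity, PN = (RR − 1) / RR = 1 − 1/RR.
PN = (5.17 − 1) / 5.17 = 4.17 / 5.17 ≈ 0.8066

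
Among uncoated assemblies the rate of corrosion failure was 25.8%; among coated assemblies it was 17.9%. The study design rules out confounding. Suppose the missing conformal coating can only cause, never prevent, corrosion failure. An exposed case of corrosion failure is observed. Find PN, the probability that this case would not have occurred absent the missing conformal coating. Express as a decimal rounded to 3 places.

PN ≈ 0.306

p₁ = 0.258, p₀ = 0.179.
Under exogeneity and monotonicity, PN = (p₁ − p₀) / p₁.
PN = (0.258 − 0.179) / 0.258 = 0.079 / 0.258 ≈ 0.3062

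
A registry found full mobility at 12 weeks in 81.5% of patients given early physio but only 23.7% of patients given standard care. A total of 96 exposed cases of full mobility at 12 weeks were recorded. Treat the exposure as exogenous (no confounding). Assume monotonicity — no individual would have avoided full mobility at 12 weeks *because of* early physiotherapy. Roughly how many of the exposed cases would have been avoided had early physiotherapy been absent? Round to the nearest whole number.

about 68 cases

p₁ = 0.815, p₀ = 0.237.
PN = (p₁ − p₀)/p₁ = (0.815 − 0.237) / 0.815 ≈ 0.70920.
Attributable cases ≈ PN × (exposed cases) = 0.70920 × 96 ≈ 68.08.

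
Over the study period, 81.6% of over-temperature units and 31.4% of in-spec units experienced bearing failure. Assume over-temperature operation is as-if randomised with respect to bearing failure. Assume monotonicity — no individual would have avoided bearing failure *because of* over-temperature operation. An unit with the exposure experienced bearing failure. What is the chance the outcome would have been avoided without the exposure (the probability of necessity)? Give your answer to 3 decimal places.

PN ≈ 0.615

p₁ = 0.816, p₀ = 0.314.
Under exogeneity and monotonicity, PN = (p₁ − p₀) / p₁.
PN = (0.816 − 0.314) / 0.816 = 0.502 / 0.816 ≈ 0.6152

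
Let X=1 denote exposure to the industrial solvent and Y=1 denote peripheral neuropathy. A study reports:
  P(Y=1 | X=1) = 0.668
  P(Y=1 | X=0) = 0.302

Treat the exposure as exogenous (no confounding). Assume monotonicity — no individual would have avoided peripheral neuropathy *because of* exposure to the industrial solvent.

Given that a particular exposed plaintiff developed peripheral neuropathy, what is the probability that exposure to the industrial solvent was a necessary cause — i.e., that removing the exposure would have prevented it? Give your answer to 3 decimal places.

PN ≈ 0.548

Let p₁ = 0.668, p₀ = 0.302.
Under exogeneity and monotonicity, PN = (p₁ − p₀) / p₁.
PN = (0.668 − 0.302) / 0.668 = 0.366 / 0.668 ≈ 0.5479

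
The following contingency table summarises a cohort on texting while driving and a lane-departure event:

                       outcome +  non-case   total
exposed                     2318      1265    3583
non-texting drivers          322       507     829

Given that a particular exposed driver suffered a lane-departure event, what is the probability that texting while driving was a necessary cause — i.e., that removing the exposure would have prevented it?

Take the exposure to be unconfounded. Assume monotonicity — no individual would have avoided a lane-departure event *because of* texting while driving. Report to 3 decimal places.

PN ≈ 0.400

p₁ = P(outcome | exposed) = 2318/3583 = 0.64694
p₀ = P(outcome | unexposed) = 322/829 = 0.38842
Under exogeneity and monotonicity, PN = (p₁ − p₀)/p₁.
PN = (0.64694 − 0.38842) / 0.64694 ≈ 0.3996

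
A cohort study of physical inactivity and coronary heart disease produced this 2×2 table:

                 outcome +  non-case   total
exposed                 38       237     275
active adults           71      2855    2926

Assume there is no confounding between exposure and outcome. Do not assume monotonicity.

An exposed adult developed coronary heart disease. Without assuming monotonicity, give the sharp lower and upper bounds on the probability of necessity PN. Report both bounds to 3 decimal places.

0.824 ≤ PN ≤ 1.000

p₁ = P(outcome | exposed) = 38/275 = 0.13818
p₀ = P(outcome | unexposed) = 71/2926 = 0.024265
Under exogeneity alone the bounds on PN are max{0,(p₁−p₀)/p₁} ≤ PN ≤ min{1,(1−p₀)/p₁}.
  lower = (p₁ − p₀)/p₁ = 0.11392 / 0.13818 ≈ 0.8244
  upper = min{1, (1 − p₀)/p₁} = 0.97573 / 0.13818 ≈ 7.0612 → capped at 1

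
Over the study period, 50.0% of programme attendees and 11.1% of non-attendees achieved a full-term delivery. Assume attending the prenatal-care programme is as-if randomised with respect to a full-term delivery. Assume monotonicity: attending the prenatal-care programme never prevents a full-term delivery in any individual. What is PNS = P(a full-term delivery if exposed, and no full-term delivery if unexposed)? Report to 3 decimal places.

PNS ≈ 0.389

p₁ = 0.5, p₀ = 0.111.
Under exogeneity and monotonicity, PNS = p₁ − p₀.
PNS = 0.5 − 0.111 = 0.389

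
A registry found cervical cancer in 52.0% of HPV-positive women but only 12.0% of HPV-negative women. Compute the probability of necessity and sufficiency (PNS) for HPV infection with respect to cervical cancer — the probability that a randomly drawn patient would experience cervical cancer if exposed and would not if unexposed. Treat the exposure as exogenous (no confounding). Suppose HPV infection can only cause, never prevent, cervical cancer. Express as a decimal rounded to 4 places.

p₁ = 0.52, p₀ = 0.12.
Under exogeneity and monotonicity, PNS = p₁ − p₀.
PNS = 0.52 − 0.12 = 0.4

PNS ≈ 0.4000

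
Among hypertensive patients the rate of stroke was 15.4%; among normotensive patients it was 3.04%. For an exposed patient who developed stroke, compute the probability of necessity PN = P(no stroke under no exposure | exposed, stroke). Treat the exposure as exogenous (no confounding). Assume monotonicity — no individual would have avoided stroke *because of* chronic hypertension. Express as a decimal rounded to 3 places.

p₁ = 0.154, p₀ = 0.0304.
Under exogeneity and monotonicity, PN = (p₁ − p₀) / p₁.
PN = (0.154 − 0.0304) / 0.154 = 0.1236 / 0.154 ≈ 0.8026

PN ≈ 0.803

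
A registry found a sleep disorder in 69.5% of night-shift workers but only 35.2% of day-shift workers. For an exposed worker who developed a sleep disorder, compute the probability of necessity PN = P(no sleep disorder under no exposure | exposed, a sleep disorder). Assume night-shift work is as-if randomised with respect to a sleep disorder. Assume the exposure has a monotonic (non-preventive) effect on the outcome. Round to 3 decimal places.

p₁ = 0.695, p₀ = 0.352.
Under exogeneity and monotonicity, PN = (p₁ − p₀) / p₁.
PN = (0.695 − 0.352) / 0.695 = 0.343 / 0.695 ≈ 0.4935

PN ≈ 0.494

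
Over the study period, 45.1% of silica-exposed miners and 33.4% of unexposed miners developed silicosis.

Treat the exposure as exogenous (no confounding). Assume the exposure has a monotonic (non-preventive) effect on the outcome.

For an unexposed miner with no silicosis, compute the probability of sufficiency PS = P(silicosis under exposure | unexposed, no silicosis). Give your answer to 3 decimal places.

p₁ = 0.451, p₀ = 0.334.
Under exogeneity and monotonicity, PS = (p₁ − p₀) / (1 − p₀).
PS = (0.451 − 0.334) / (1 − 0.334) = 0.117 / 0.666 ≈ 0.1757

PS ≈ 0.176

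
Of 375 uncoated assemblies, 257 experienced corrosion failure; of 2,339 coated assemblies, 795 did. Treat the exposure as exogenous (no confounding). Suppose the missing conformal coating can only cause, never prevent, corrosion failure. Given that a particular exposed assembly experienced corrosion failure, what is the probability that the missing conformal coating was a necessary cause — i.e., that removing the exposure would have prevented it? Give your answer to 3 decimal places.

p₁ = P(outcome | exposed) = 257/375 = 0.68533
p₀ = P(outcome | unexposed) = 795/2339 = 0.33989
Under exogeneity and monotonicity, PN = (p₁ − p₀) / p₁.
PN = (0.68533 − 0.33989) / 0.68533 = 0.34544 / 0.68533 ≈ 0.5041

PN ≈ 0.504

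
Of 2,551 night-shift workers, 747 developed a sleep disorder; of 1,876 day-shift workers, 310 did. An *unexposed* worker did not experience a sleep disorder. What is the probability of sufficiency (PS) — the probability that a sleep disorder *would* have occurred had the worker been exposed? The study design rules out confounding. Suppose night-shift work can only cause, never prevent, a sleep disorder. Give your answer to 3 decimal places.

PS ≈ 0.153

p₁ = P(outcome | exposed) = 747/2551 = 0.29283
p₀ = P(outcome | unexposed) = 310/1876 = 0.16525
Under exogeneity and monotonicity, PS = (p₁ − p₀) / (1 − p₀).
PS = (0.29283 − 0.16525) / (1 − 0.16525) = 0.12758 / 0.83475 ≈ 0.1528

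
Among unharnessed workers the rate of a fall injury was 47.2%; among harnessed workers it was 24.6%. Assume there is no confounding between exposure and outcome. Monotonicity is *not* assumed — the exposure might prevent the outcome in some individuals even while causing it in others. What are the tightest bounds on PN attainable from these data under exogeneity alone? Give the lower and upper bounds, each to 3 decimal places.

p₁ = 0.472, p₀ = 0.246.
Under exogeneity alone the bounds on PN are max{0,(p₁−p₀)/p₁} ≤ PN ≤ min{1,(1−p₀)/p₁}.
  lower = (p₁ − p₀)/p₁ = 0.226 / 0.472 ≈ 0.4788
  upper = min{1, (1 − p₀)/p₁} = 0.754 / 0.472 ≈ 1.5975 → capped at 1

0.479 ≤ PN ≤ 1.000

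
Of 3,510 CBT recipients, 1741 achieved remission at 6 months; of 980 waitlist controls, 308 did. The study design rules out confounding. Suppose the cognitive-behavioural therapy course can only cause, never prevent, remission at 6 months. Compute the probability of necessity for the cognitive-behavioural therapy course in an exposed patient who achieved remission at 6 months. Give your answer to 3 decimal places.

PN ≈ 0.366

p₁ = P(outcome | exposed) = 1741/3510 = 0.49601
p₀ = P(outcome | unexposed) = 308/980 = 0.31429
Under exogeneity and monotonicity, PN = (p₁ − p₀) / p₁.
PN = (0.49601 − 0.31429) / 0.49601 = 0.18173 / 0.49601 ≈ 0.3664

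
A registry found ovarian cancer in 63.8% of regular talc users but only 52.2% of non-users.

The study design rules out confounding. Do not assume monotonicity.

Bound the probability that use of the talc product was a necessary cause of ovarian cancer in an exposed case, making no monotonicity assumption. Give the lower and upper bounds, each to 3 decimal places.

p₁ = 0.638, p₀ = 0.522.
Under exogeneity alone the bounds on PN are max{0,(p₁−p₀)/p₁} ≤ PN ≤ min{1,(1−p₀)/p₁}.
  lower = (p₁ − p₀)/p₁ = 0.116 / 0.638 ≈ 0.1818
  upper = min{1, (1 − p₀)/p₁} = 0.478 / 0.638 ≈ 0.7492

0.182 ≤ PN ≤ 0.749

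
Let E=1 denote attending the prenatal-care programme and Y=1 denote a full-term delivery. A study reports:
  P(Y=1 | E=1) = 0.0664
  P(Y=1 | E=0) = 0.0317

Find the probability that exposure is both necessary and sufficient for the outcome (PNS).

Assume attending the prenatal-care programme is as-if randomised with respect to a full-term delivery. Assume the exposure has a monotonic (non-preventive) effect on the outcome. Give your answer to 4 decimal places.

PNS ≈ 0.0347

Let p₁ = 0.0664, p₀ = 0.0317.
Under exogeneity and monotonicity, PNS = p₁ − p₀.
PNS = 0.0664 − 0.0317 = 0.0347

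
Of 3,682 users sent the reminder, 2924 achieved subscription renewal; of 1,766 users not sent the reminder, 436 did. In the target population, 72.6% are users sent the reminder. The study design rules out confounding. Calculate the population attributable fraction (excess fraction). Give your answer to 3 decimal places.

PAF ≈ 0.617

p₁ = P(outcome | exposed) = 2924/3682 = 0.79413
p₀ = P(outcome | unexposed) = 436/1766 = 0.24689
Overall risk P(Y=1) = π·p₁ + (1−π)·p₀ = 0.726×0.79413 + 0.274×0.24689 = 0.64419.
Under exogeneity, PAF = [P(Y=1) − p₀] / P(Y=1).
PAF = (0.64419 − 0.24689) / 0.64419 ≈ 0.6167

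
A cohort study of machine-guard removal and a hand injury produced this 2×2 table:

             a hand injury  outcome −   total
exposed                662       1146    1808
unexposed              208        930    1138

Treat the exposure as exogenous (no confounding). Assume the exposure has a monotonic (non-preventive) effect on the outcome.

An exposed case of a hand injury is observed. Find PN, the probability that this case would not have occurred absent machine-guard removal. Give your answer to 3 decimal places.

PN ≈ 0.501

p₁ = P(outcome | exposed) = 662/1808 = 0.36615
p₀ = P(outcome | unexposed) = 208/1138 = 0.18278
Under exogeneity and monotonicity, PN = (p₁ − p₀) / p₁.
PN = (0.36615 − 0.18278) / 0.36615 = 0.18337 / 0.36615 ≈ 0.5008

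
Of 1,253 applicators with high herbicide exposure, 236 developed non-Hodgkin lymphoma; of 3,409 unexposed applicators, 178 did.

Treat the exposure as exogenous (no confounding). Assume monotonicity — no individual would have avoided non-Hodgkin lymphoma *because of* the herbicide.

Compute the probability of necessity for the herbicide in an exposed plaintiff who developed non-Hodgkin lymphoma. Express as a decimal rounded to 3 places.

PN ≈ 0.723

p₁ = P(outcome | exposed) = 236/1253 = 0.18835
p₀ = P(outcome | unexposed) = 178/3409 = 0.052215
Under exogeneity and monotonicity, PN = (p₁ − p₀) / p₁.
PN = (0.18835 − 0.052215) / 0.18835 = 0.13613 / 0.18835 ≈ 0.7228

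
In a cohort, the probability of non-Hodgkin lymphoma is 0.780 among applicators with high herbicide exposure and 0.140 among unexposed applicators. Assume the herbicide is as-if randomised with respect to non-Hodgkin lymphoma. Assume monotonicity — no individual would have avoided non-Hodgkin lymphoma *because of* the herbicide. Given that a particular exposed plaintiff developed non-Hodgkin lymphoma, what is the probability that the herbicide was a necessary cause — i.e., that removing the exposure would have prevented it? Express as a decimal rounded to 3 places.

Let p₁ = 0.78, p₀ = 0.14.
Under exogeneity and monotonicity, PN = (p₁ − p₀) / p₁.
PN = (0.78 − 0.14) / 0.78 = 0.64 / 0.78 ≈ 0.8205

PN ≈ 0.821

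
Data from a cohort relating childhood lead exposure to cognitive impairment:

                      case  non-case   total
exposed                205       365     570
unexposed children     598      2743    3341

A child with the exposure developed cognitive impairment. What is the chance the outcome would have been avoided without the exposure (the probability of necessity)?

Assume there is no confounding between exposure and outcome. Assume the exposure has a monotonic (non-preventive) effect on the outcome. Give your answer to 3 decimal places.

p₁ = P(outcome | exposed) = 205/570 = 0.35965
p₀ = P(outcome | unexposed) = 598/3341 = 0.17899
Under exogeneity and monotonicity, PN = (p₁ − p₀) / p₁.
PN = (0.35965 − 0.17899) / 0.35965 = 0.18066 / 0.35965 ≈ 0.5023

PN ≈ 0.502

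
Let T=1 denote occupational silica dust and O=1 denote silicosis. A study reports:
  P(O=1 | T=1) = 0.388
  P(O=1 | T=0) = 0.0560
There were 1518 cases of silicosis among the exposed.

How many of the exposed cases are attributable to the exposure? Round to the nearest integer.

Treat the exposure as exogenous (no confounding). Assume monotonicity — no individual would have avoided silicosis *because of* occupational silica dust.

about 1299 cases

Let p₁ = 0.388, p₀ = 0.056.
PN = (p₁ − p₀)/p₁ = (0.388 − 0.056) / 0.388 ≈ 0.85567.
Attributable cases ≈ PN × (exposed cases) = 0.85567 × 1518 ≈ 1298.91.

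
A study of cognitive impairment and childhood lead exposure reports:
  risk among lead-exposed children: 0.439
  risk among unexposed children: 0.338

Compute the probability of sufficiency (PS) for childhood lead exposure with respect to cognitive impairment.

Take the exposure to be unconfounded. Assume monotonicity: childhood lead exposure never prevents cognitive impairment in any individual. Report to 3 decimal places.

Let p₁ = 0.439, p₀ = 0.338.
Under exogeneity and monotonicity, PS = (p₁ − p₀) / (1 − p₀).
PS = (0.439 − 0.338) / (1 − 0.338) = 0.101 / 0.662 ≈ 0.1526

PS ≈ 0.153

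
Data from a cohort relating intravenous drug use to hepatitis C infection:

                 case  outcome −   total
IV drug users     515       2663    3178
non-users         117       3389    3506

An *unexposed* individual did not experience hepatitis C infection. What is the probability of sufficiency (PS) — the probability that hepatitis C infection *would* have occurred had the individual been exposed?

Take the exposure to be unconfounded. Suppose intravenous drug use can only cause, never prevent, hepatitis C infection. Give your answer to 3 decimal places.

PS ≈ 0.133

p₁ = P(outcome | exposed) = 515/3178 = 0.16205
p₀ = P(outcome | unexposed) = 117/3506 = 0.033371
Under exogeneity and monotonicity, PS = (p₁ − p₀) / (1 − p₀).
PS = (0.16205 − 0.033371) / (1 − 0.033371) = 0.12868 / 0.96663 ≈ 0.1331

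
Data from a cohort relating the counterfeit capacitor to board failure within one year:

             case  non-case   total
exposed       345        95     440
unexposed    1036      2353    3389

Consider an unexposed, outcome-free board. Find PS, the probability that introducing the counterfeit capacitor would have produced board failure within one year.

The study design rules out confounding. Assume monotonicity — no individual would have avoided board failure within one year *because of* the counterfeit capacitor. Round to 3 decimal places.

p₁ = P(outcome | exposed) = 345/440 = 0.78409
p₀ = P(outcome | unexposed) = 1036/3389 = 0.30569
Under exogeneity and monotonicity, PS = (p₁ − p₀)/(1 − p₀).
PS = (0.78409 − 0.30569) / 0.69431 ≈ 0.6890

PS ≈ 0.689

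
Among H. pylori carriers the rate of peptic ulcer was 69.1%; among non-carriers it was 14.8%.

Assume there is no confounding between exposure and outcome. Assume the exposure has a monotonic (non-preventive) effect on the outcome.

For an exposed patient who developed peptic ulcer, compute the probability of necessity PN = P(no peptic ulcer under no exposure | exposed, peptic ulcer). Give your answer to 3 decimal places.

PN ≈ 0.786

p₁ = 0.691, p₀ = 0.148.
Under exogeneity and monotonicity, PN = (p₁ − p₀) / p₁.
PN = (0.691 − 0.148) / 0.691 = 0.543 / 0.691 ≈ 0.7858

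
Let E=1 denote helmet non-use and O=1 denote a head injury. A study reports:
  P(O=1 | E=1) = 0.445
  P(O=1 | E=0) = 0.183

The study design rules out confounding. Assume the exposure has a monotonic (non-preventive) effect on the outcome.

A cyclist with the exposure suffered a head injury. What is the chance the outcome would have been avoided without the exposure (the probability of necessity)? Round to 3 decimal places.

PN ≈ 0.589

Let p₁ = 0.445, p₀ = 0.183.
Under exogeneity and monotonicity, PN = (p₁ − p₀) / p₁.
PN = (0.445 − 0.183) / 0.445 = 0.262 / 0.445 ≈ 0.5888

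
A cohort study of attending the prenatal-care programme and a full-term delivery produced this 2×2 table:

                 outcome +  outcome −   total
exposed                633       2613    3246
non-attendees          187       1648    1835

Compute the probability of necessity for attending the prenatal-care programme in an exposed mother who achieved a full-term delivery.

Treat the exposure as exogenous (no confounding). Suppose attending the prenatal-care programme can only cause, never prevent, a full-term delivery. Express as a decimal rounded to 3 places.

p₁ = P(outcome | exposed) = 633/3246 = 0.19501
p₀ = P(outcome | unexposed) = 187/1835 = 0.10191
Under exogeneity and monotonicity, PN = (p₁ − p₀)/p₁.
PN = (0.19501 − 0.10191) / 0.19501 ≈ 0.4774

PN ≈ 0.477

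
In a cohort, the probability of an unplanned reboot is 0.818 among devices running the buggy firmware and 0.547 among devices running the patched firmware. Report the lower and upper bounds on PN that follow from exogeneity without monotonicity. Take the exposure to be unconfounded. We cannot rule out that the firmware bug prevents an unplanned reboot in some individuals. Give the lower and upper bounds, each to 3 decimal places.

Let p₁ = 0.818, p₀ = 0.547.
Under exogeneity alone the bounds on PN are max{0,(p₁−p₀)/p₁} ≤ PN ≤ min{1,(1−p₀)/p₁}.
  lower = (p₁ − p₀)/p₁ = 0.271 / 0.818 ≈ 0.3313
  upper = min{1, (1 − p₀)/p₁} = 0.453 / 0.818 ≈ 0.5538

0.331 ≤ PN ≤ 0.554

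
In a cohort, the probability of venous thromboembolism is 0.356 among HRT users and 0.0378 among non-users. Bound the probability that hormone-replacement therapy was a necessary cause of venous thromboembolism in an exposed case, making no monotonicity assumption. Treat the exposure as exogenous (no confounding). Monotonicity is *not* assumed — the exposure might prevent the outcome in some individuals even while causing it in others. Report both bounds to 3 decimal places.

0.894 ≤ PN ≤ 1.000

Let p₁ = 0.356, p₀ = 0.0378.
Under exogeneity alone the bounds on PN are max{0,(p₁−p₀)/p₁} ≤ PN ≤ min{1,(1−p₀)/p₁}.
  lower = (p₁ − p₀)/p₁ = 0.3182 / 0.356 ≈ 0.8938
  upper = min{1, (1 − p₀)/p₁} = 0.9622 / 0.356 ≈ 2.7028 → capped at 1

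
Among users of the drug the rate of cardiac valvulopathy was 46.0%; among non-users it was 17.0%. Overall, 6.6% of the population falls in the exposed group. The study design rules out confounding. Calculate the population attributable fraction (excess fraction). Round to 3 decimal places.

PAF ≈ 0.101

p₁ = 0.46, p₀ = 0.17.
Overall risk P(Y=1) = π·p₁ + (1−π)·p₀ = 0.066×0.46 + 0.934×0.17 = 0.18914.
Under exogeneity, PAF = [P(Y=1) − p₀] / P(Y=1).
PAF = (0.18914 − 0.17) / 0.18914 ≈ 0.1012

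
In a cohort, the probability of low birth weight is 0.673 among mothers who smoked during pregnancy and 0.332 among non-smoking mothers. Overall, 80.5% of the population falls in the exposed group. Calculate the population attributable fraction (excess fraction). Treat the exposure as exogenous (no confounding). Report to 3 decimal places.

Let p₁ = 0.673, p₀ = 0.332.
Overall risk P(Y=1) = π·p₁ + (1−π)·p₀ = 0.805×0.673 + 0.195×0.332 = 0.60651.
Under exogeneity, PAF = [P(Y=1) − p₀] / P(Y=1).
PAF = (0.60651 − 0.332) / 0.60651 ≈ 0.4526

PAF ≈ 0.453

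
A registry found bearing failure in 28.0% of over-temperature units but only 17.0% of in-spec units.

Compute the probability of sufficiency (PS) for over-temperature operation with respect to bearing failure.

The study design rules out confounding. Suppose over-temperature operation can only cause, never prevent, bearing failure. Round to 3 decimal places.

p₁ = 0.28, p₀ = 0.17.
Under exogeneity and monotonicity, PS = (p₁ − p₀) / (1 − p₀).
PS = (0.28 − 0.17) / (1 − 0.17) = 0.11 / 0.83 ≈ 0.1325

PS ≈ 0.133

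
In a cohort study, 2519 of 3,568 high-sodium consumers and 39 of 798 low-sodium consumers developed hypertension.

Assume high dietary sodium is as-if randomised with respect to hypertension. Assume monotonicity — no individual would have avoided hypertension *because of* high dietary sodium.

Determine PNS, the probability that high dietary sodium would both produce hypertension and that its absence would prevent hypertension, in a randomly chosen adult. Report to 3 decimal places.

p₁ = P(outcome | exposed) = 2519/3568 = 0.706
p₀ = P(outcome | unexposed) = 39/798 = 0.048872
Under exogeneity and monotonicity, PNS = p₁ − p₀.
PNS = 0.706 − 0.048872 = 0.65713

PNS ≈ 0.657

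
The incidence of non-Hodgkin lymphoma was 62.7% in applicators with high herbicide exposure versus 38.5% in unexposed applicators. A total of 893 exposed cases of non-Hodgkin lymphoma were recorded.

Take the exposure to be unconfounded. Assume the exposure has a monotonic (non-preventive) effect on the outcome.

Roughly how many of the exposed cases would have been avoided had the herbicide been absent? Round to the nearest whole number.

p₁ = 0.627, p₀ = 0.385.
PN = (p₁ − p₀)/p₁ = (0.627 − 0.385) / 0.627 ≈ 0.38596.
Attributable cases ≈ PN × (exposed cases) = 0.38596 × 893 ≈ 344.67.

about 345 cases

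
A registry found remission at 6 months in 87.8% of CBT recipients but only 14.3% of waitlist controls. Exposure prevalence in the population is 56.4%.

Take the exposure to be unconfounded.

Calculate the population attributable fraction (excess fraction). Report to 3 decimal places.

PAF ≈ 0.744

p₁ = 0.878, p₀ = 0.143.
Overall risk P(Y=1) = π·p₁ + (1−π)·p₀ = 0.564×0.878 + 0.436×0.143 = 0.55754.
Under exogeneity, PAF = [P(Y=1) − p₀] / P(Y=1).
PAF = (0.55754 − 0.143) / 0.55754 ≈ 0.7435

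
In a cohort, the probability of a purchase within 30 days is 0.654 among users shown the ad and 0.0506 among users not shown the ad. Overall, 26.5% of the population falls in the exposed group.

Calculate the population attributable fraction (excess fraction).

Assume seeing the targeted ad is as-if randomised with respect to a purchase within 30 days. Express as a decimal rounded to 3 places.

PAF ≈ 0.760

Let p₁ = 0.654, p₀ = 0.0506.
Overall risk P(Y=1) = π·p₁ + (1−π)·p₀ = 0.265×0.654 + 0.735×0.0506 = 0.2105.
Under exogeneity, PAF = [P(Y=1) − p₀] / P(Y=1).
PAF = (0.2105 − 0.0506) / 0.2105 ≈ 0.7596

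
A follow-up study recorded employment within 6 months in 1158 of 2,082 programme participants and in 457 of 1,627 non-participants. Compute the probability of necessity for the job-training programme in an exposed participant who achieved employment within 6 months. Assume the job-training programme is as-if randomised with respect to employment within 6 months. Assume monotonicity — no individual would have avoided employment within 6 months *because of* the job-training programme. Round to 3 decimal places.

p₁ = P(outcome | exposed) = 1158/2082 = 0.5562
p₀ = P(outcome | unexposed) = 457/1627 = 0.28089
Under exogeneity and monotonicity, PN = (p₁ − p₀) / p₁.
PN = (0.5562 − 0.28089) / 0.5562 = 0.27531 / 0.5562 ≈ 0.4950

PN ≈ 0.495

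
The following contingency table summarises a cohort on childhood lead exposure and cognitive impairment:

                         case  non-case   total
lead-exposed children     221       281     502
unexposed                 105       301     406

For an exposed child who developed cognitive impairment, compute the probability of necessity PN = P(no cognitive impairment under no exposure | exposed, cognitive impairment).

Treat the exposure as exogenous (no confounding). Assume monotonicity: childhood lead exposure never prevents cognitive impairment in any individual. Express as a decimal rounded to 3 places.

PN ≈ 0.413

p₁ = P(outcome | exposed) = 221/502 = 0.44024
p₀ = P(outcome | unexposed) = 105/406 = 0.25862
Under exogeneity and monotonicity, PN = (p₁ − p₀) / p₁.
PN = (0.44024 − 0.25862) / 0.44024 = 0.18162 / 0.44024 ≈ 0.4125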